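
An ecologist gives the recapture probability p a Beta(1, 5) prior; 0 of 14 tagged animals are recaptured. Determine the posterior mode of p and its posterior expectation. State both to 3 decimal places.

MAP: 0.000. Posterior mean: 0.050.

Posterior: Beta(1+0, 5+14) = Beta(1, 19).
Since α = 1 ≤ 1 and β > 1, the Beta density is monotone decreasing on [0,1]; the mode is at 0.
Mean = 1/(1+19) = 0.050.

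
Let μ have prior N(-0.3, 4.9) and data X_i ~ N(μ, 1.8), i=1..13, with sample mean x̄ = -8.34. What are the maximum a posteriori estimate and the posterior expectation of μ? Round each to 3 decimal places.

Posterior for μ is Normal. Precision-weighted mean: (1/4.9·-0.3 + 13/1.8·-8.34) / (1/4.9 + 13/1.8) = -8.119.
A Normal posterior is symmetric, so mode = mean.

μ_MAP = -8.119, E[μ|data] = -8.119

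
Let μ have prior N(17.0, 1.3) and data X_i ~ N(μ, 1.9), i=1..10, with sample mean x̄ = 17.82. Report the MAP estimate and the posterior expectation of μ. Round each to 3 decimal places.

Posterior for μ is Normal. Precision-weighted mean: (1/1.3·17.0 + 10/1.9·17.82) / (1/1.3 + 10/1.9) = 17.715.
A Normal posterior is symmetric, so mode = mean.

MAP = 17.715; posterior mean = 17.715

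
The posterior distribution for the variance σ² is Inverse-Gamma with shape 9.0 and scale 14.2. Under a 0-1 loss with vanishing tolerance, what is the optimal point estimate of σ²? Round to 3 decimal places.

Mode = β/(α+1) = 14.2/10.0 = 1.420.
Mean = β/(α−1) = 14.2/8.0 = 1.775.
This is the posterior mode — the MAP estimate.

1.420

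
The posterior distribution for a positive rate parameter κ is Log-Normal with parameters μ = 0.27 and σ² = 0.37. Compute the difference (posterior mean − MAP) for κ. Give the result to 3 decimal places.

Mode = exp(μ − σ²) = exp(-0.10) = 0.905.
Mean = exp(μ + σ²/2) = exp(0.455) = 1.576.
Difference = 1.576 − 0.905 = 0.671.

0.671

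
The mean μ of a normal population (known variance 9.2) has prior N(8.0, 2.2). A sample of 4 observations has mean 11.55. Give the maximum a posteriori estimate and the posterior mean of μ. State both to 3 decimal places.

MAP = 9.736; posterior mean = 9.736

Posterior for μ is Normal. Precision-weighted mean: (1/2.2·8.0 + 4/9.2·11.55) / (1/2.2 + 4/9.2) = 9.736.
A Normal posterior is symmetric, so mode = mean.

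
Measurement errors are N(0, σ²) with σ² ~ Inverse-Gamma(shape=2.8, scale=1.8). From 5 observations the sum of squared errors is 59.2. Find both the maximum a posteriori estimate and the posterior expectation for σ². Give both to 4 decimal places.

Posterior: Inverse-Gamma(shape = 2.8+5/2 = 5.3, scale = 1.8+59.2/2 = 31.4).
Mode = β/(α+1) = 31.4/6.3 = 4.9841.
Mean = β/(α−1) = 31.4/4.3 = 7.3023.
The posterior is right-skewed, so the mean exceeds the mode.

MAP: 4.9841. Posterior mean: 7.3023.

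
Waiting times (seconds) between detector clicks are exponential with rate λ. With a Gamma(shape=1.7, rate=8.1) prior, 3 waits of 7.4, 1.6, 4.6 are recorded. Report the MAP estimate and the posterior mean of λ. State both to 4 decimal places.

Σ times = 13.6. Posterior: Gamma(shape = 1.7+3 = 4.7, rate = 8.1+13.6 = 21.7).
Mode = (α−1)/β = 3.7/21.7 = 0.1705.
Mean = α/β = 4.7/21.7 = 0.2166.
The mean is pulled above the mode by the posterior's right skew.

λ_MAP = 0.1705, E[λ|data] = 0.2166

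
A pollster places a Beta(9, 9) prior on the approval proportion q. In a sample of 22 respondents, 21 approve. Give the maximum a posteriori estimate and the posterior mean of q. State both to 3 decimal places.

q_MAP = 0.763, E[q|data] = 0.750

Posterior: Beta(9+21, 9+1) = Beta(30, 10).
Mode = (30−1)/(30+10−2) = 29/38 = 0.763.
Mean = 30/(30+10) = 30/40 = 0.750.
Mode > mean: the posterior has a left tail.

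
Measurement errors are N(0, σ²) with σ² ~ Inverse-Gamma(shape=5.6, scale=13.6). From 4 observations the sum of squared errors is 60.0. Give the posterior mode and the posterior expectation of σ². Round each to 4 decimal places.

Posterior: Inverse-Gamma(shape = 5.6+4/2 = 7.6, scale = 13.6+60.0/2 = 43.6).
Mode = β/(α+1) = 43.6/8.6 = 5.0698.
Mean = β/(α−1) = 43.6/6.6 = 6.6061.
Mean > mode: the posterior has a right tail.

σ²_MAP = 5.0698, E[σ²|data] = 6.6061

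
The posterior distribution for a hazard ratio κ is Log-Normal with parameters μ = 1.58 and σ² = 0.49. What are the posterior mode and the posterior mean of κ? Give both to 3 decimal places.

MAP: 2.974. Posterior mean: 6.203.

Mode = exp(μ − σ²) = exp(1.09) = 2.974.
Mean = exp(μ + σ²/2) = exp(1.825) = 6.203.
The mean is pulled above the mode by the posterior's right skew.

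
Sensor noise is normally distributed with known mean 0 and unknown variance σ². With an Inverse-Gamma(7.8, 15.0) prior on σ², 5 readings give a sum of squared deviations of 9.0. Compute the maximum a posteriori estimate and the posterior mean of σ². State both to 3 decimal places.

Posterior: Inverse-Gamma(shape = 7.8+5/2 = 10.3, scale = 15.0+9.0/2 = 19.5).
Mode = β/(α+1) = 19.5/11.3 = 1.726.
Mean = β/(α−1) = 19.5/9.3 = 2.097.
The mean is pulled above the mode by the posterior's right skew.

MAP = 1.726; posterior mean = 2.097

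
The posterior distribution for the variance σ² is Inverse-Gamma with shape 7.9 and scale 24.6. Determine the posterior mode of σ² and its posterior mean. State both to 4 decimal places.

posterior mode = 2.7640, posterior mean = 3.5652

Mode = β/(α+1) = 24.6/8.9 = 2.7640.
Mean = β/(α−1) = 24.6/6.9 = 3.5652.
The mean is pulled above the mode by the posterior's right skew.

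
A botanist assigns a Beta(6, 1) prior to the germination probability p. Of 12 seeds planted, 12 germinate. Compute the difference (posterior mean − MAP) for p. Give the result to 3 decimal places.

Posterior: Beta(6+12, 1+0) = Beta(18, 1).
Since β = 1 ≤ 1 and α > 1, the Beta density is monotone increasing on [0,1]; the mode is at 1.
Mean = 18/(18+1) = 0.947.
Difference = 0.947 − 1.000 = -0.053.

-0.053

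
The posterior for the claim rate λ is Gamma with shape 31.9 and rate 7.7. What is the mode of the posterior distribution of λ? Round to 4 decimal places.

4.0130

Mode = (α−1)/β = 30.9/7.7 = 4.0130.
Mean = α/β = 31.9/7.7 = 4.1429.
This is the posterior mode — the MAP estimate.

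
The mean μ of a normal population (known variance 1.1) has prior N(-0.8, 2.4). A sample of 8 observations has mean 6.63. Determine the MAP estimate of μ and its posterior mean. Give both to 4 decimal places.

Posterior for μ is Normal. Precision-weighted mean: (1/2.4·-0.8 + 8/1.1·6.63) / (1/2.4 + 8/1.1) = 6.2274.
A Normal posterior is symmetric, so mode = mean.

MAP: 6.2274. Posterior mean: 6.2274.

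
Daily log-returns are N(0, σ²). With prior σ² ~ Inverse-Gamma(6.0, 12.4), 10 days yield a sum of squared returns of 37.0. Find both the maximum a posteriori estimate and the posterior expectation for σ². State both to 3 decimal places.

Posterior: Inverse-Gamma(shape = 6.0+10/2 = 11.0, scale = 12.4+37.0/2 = 30.9).
Mode = β/(α+1) = 30.9/12.0 = 2.575.
Mean = β/(α−1) = 30.9/10.0 = 3.090.
The mean is pulled above the mode by the posterior's right skew.

σ²_MAP = 2.575, E[σ²|data] = 3.090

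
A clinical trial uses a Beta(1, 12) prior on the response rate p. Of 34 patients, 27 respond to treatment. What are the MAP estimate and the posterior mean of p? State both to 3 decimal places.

MAP = 0.600, posterior mean = 0.596

Posterior: Beta(1+27, 12+7) = Beta(28, 19).
Mode = (28−1)/(28+19−2) = 27/45 = 0.600.
Mean = 28/(28+19) = 28/47 = 0.596.
Left-skewed posterior ⇒ mean < mode.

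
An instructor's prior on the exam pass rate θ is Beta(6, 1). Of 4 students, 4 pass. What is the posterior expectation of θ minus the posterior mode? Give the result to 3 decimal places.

-0.091

Posterior: Beta(6+4, 1+0) = Beta(10, 1).
Since β = 1 ≤ 1 and α > 1, the Beta density is monotone increasing on [0,1]; the mode is at 1.
Mean = 10/(10+1) = 0.909.
Difference = 0.909 − 1.000 = -0.091.
The mean is pulled below the mode by the posterior's left skew.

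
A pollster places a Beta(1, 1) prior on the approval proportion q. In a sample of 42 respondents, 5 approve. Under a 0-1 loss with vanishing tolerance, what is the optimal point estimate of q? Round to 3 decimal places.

Posterior: Beta(1+5, 1+37) = Beta(6, 38).
Mode = (6−1)/(6+38−2) = 5/42 = 0.119.
Mean = 6/(6+38) = 6/44 = 0.136.
This is the posterior mode — the MAP estimate.

0.119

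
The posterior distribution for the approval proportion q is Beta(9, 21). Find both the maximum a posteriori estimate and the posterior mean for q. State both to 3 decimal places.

Mode = (9−1)/(9+21−2) = 8/28 = 0.286.
Mean = 9/(9+21) = 9/30 = 0.300.
The mean is pulled above the mode by the posterior's right skew.

maximum a posteriori estimate = 0.286, posterior mean = 0.300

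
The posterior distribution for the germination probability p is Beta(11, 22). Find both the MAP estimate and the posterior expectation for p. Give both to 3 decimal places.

Mode = (11−1)/(11+22−2) = 10/31 = 0.323.
Mean = 11/(11+22) = 11/33 = 0.333.
The posterior is right-skewed, so the mean exceeds the mode.

p_MAP = 0.323, E[p|data] = 0.333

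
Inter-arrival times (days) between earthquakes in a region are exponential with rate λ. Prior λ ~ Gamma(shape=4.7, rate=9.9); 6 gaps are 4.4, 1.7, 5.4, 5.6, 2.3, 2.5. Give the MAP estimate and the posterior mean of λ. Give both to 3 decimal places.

Σ times = 21.9. Posterior: Gamma(shape = 4.7+6 = 10.7, rate = 9.9+21.9 = 31.8).
Mode = (α−1)/β = 9.7/31.8 = 0.305.
Mean = α/β = 10.7/31.8 = 0.336.

MAP: 0.305. Posterior mean: 0.336.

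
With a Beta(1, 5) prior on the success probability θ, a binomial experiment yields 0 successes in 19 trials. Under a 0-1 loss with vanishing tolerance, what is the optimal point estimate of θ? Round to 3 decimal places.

Posterior: Beta(1+0, 5+19) = Beta(1, 24).
Since α = 1 ≤ 1 and β > 1, the Beta density is monotone decreasing on [0,1]; the mode is at 0.
Mean = 1/(1+24) = 0.040.
This is the posterior mode — the MAP estimate.

0.000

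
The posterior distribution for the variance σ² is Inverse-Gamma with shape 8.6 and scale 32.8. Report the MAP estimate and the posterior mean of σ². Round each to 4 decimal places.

Mode = β/(α+1) = 32.8/9.6 = 3.4167.
Mean = β/(α−1) = 32.8/7.6 = 4.3158.
The posterior is right-skewed, so the mean exceeds the mode.

MAP estimate = 3.4167, posterior mean = 4.3158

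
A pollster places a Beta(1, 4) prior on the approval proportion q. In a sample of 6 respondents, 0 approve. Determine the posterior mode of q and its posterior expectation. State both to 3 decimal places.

Posterior: Beta(1+0, 4+6) = Beta(1, 10).
Since α = 1 ≤ 1 and β > 1, the Beta density is monotone decreasing on [0,1]; the mode is at 0.
Mean = 1/(1+10) = 0.091.
Mean > mode: the posterior has a right tail.

MAP = 0.000; posterior mean = 0.091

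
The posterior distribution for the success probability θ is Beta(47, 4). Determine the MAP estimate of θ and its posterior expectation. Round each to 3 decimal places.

MAP = 0.939, posterior mean = 0.922

Mode = (47−1)/(47+4−2) = 46/49 = 0.939.
Mean = 47/(47+4) = 47/51 = 0.922.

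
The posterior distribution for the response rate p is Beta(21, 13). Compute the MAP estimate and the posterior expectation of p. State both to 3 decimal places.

MAP estimate = 0.625, posterior expectation = 0.618

Mode = (21−1)/(21+13−2) = 20/32 = 0.625.
Mean = 21/(21+13) = 21/34 = 0.618.
The mean is pulled below the mode by the posterior's left skew.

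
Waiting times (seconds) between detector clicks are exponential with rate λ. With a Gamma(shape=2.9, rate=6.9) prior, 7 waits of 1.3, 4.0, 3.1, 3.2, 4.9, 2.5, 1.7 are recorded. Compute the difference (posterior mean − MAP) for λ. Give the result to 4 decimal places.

0.0362

Σ times = 20.7. Posterior: Gamma(shape = 2.9+7 = 9.9, rate = 6.9+20.7 = 27.6).
Mode = (α−1)/β = 8.9/27.6 = 0.3225.
Mean = α/β = 9.9/27.6 = 0.3587.
Difference = 0.3587 − 0.3225 = 0.0362.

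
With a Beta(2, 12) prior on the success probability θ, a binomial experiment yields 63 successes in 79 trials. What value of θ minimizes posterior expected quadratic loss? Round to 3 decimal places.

Posterior: Beta(2+63, 12+16) = Beta(65, 28).
Mode = (65−1)/(65+28−2) = 64/91 = 0.703.
Mean = 65/(65+28) = 65/93 = 0.699.
Quadratic loss ⇒ the optimal estimator is the posterior mean.

0.699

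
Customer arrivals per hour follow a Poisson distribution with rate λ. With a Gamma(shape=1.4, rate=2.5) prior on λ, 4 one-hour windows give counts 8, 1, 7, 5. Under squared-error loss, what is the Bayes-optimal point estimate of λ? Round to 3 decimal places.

Σ counts = 21. Posterior: Gamma(shape = 1.4+21 = 22.4, rate = 2.5+4 = 6.5).
Mode = (α−1)/β = 21.4/6.5 = 3.292.
Mean = α/β = 22.4/6.5 = 3.446.
Squared-error loss ⇒ the optimal estimator is the posterior mean.

3.446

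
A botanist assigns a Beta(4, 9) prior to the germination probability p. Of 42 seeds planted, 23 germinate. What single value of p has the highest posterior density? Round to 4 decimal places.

Posterior: Beta(4+23, 9+19) = Beta(27, 28).
Mode = (27−1)/(27+28−2) = 26/53 = 0.4906.
Mean = 27/(27+28) = 27/55 = 0.4909.
This is the posterior mode — the MAP estimate.

0.4906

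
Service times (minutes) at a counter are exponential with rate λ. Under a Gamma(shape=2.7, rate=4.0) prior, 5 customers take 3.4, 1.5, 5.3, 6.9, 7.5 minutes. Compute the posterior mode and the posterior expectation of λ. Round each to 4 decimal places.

Σ times = 24.6. Posterior: Gamma(shape = 2.7+5 = 7.7, rate = 4.0+24.6 = 28.6).
Mode = (α−1)/β = 6.7/28.6 = 0.2343.
Mean = α/β = 7.7/28.6 = 0.2692.

λ_MAP = 0.2343, E[λ|data] = 0.2692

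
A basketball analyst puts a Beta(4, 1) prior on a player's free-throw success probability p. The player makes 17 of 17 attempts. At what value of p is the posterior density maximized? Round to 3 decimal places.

1.000

Posterior: Beta(4+17, 1+0) = Beta(21, 1).
Since β = 1 ≤ 1 and α > 1, the Beta density is monotone increasing on [0,1]; the mode is at 1.
Mean = 21/(21+1) = 0.955.
This is the posterior mode — the MAP estimate.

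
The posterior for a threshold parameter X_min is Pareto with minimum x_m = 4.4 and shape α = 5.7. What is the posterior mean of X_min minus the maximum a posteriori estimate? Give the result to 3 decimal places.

0.936

The Pareto density is strictly decreasing on [x_m, ∞), so the mode is x_m = 4.400.
Mean = α·x_m/(α−1) = 5.7·4.4/4.7 = 5.336.
Difference = 5.336 − 4.400 = 0.936.
The mean is pulled above the mode by the posterior's right skew.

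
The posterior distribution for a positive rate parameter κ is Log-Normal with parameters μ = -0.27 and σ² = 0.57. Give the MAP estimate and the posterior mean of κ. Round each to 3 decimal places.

Mode = exp(μ − σ²) = exp(-0.84) = 0.432.
Mean = exp(μ + σ²/2) = exp(0.015) = 1.015.

MAP = 0.432, posterior mean = 1.015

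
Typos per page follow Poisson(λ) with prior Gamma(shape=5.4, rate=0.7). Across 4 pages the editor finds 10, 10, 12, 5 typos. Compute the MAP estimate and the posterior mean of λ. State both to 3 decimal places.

MAP: 8.809. Posterior mean: 9.021.

Σ counts = 37. Posterior: Gamma(shape = 5.4+37 = 42.4, rate = 0.7+4 = 4.7).
Mode = (α−1)/β = 41.4/4.7 = 8.809.
Mean = α/β = 42.4/4.7 = 9.021.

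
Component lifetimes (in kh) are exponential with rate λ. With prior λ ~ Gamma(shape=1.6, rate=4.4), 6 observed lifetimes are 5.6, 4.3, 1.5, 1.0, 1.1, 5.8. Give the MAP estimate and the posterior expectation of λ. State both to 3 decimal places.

MAP = 0.278; posterior mean = 0.321

Σ times = 19.3. Posterior: Gamma(shape = 1.6+6 = 7.6, rate = 4.4+19.3 = 23.7).
Mode = (α−1)/β = 6.6/23.7 = 0.278.
Mean = α/β = 7.6/23.7 = 0.321.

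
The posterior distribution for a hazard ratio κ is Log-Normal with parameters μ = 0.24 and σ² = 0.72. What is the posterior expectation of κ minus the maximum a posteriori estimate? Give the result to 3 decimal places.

1.203

Mode = exp(μ − σ²) = exp(-0.48) = 0.619.
Mean = exp(μ + σ²/2) = exp(0.600) = 1.822.
Difference = 1.822 − 0.619 = 1.203.
The posterior is right-skewed, so the mean exceeds the mode.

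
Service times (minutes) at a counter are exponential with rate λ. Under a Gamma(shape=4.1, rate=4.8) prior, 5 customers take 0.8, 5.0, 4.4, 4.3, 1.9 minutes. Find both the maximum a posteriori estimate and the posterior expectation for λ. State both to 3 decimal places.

MAP = 0.382; posterior mean = 0.429

Σ times = 16.4. Posterior: Gamma(shape = 4.1+5 = 9.1, rate = 4.8+16.4 = 21.2).
Mode = (α−1)/β = 8.1/21.2 = 0.382.
Mean = α/β = 9.1/21.2 = 0.429.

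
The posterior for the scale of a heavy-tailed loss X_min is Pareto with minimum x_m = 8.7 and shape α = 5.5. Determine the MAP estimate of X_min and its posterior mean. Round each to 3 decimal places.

The Pareto density is strictly decreasing on [x_m, ∞), so the mode is x_m = 8.700.
Mean = α·x_m/(α−1) = 5.5·8.7/4.5 = 10.633.

MAP estimate = 8.700, posterior mean = 10.633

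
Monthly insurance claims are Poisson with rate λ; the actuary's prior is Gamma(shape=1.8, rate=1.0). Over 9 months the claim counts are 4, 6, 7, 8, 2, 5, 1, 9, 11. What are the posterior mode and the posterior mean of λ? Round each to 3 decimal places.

MAP = 5.380; posterior mean = 5.480

Σ counts = 53. Posterior: Gamma(shape = 1.8+53 = 54.8, rate = 1.0+9 = 10.0).
Mode = (α−1)/β = 53.8/10.0 = 5.380.
Mean = α/β = 54.8/10.0 = 5.480.
Mean > mode: the posterior has a right tail.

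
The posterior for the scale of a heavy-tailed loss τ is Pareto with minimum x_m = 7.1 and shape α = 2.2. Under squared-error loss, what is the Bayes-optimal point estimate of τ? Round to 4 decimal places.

13.0167

The Pareto density is strictly decreasing on [x_m, ∞), so the mode is x_m = 7.1000.
Mean = α·x_m/(α−1) = 2.2·7.1/1.2 = 13.0167.
Squared-error loss ⇒ the optimal estimator is the posterior mean.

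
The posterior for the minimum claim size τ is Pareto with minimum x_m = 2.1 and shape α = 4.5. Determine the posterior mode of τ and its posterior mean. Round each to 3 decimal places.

MAP = 2.100, posterior mean = 2.700

The Pareto density is strictly decreasing on [x_m, ∞), so the mode is x_m = 2.100.
Mean = α·x_m/(α−1) = 4.5·2.1/3.5 = 2.700.
The posterior is right-skewed, so the mean exceeds the mode.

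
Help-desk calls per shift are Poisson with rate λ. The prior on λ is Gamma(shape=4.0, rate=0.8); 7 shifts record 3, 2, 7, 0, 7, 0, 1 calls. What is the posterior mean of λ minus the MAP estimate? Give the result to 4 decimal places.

Σ counts = 20. Posterior: Gamma(shape = 4.0+20 = 24.0, rate = 0.8+7 = 7.8).
Mode = (α−1)/β = 23.0/7.8 = 2.9487.
Mean = α/β = 24.0/7.8 = 3.0769.
Difference = 3.0769 − 2.9487 = 0.1282.
Right-skewed posterior ⇒ mode < mean.

0.1282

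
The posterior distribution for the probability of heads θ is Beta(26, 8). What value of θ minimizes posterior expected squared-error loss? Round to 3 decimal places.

Mode = (26−1)/(26+8−2) = 25/32 = 0.781.
Mean = 26/(26+8) = 26/34 = 0.765.
Squared-error loss ⇒ the optimal estimator is the posterior mean.

0.765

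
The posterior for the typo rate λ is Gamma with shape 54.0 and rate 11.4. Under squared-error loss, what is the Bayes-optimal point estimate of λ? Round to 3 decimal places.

Mode = (α−1)/β = 53.0/11.4 = 4.649.
Mean = α/β = 54.0/11.4 = 4.737.
Squared-error loss ⇒ the optimal estimator is the posterior mean.

4.737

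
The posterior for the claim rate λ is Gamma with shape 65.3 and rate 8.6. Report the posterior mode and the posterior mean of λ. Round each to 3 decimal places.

MAP = 7.477; posterior mean = 7.593

Mode = (α−1)/β = 64.3/8.6 = 7.477.
Mean = α/β = 65.3/8.6 = 7.593.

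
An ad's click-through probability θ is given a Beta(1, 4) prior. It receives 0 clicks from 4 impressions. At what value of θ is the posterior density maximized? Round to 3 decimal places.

0.000

Posterior: Beta(1+0, 4+4) = Beta(1, 8).
Since α = 1 ≤ 1 and β > 1, the Beta density is monotone decreasing on [0,1]; the mode is at 0.
Mean = 1/(1+8) = 0.111.
This is the posterior mode — the MAP estimate.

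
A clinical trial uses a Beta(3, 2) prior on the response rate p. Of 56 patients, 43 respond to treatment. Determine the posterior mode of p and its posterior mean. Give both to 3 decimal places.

posterior mode = 0.763, posterior mean = 0.754

Posterior: Beta(3+43, 2+13) = Beta(46, 15).
Mode = (46−1)/(46+15−2) = 45/59 = 0.763.
Mean = 46/(46+15) = 46/61 = 0.754.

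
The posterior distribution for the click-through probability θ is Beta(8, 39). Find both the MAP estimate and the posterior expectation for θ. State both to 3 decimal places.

Mode = (8−1)/(8+39−2) = 7/45 = 0.156.
Mean = 8/(8+39) = 8/47 = 0.170.

MAP: 0.156. Posterior mean: 0.170.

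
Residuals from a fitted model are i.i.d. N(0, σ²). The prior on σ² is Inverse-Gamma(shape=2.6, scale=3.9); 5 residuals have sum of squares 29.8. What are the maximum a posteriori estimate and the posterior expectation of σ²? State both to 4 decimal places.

Posterior: Inverse-Gamma(shape = 2.6+5/2 = 5.1, scale = 3.9+29.8/2 = 18.8).
Mode = β/(α+1) = 18.8/6.1 = 3.0820.
Mean = β/(α−1) = 18.8/4.1 = 4.5854.

maximum a posteriori estimate = 3.0820, posterior expectation = 4.5854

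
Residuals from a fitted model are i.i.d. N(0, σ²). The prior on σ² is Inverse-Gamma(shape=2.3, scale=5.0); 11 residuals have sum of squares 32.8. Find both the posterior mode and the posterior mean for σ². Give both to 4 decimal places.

Posterior: Inverse-Gamma(shape = 2.3+11/2 = 7.8, scale = 5.0+32.8/2 = 21.4).
Mode = β/(α+1) = 21.4/8.8 = 2.4318.
Mean = β/(α−1) = 21.4/6.8 = 3.1471.

MAP = 2.4318; posterior mean = 3.1471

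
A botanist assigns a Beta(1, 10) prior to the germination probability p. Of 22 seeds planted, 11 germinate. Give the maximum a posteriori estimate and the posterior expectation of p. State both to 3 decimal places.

Posterior: Beta(1+11, 10+11) = Beta(12, 21).
Mode = (12−1)/(12+21−2) = 11/31 = 0.355.
Mean = 12/(12+21) = 12/33 = 0.364.

p_MAP = 0.355, E[p|data] = 0.364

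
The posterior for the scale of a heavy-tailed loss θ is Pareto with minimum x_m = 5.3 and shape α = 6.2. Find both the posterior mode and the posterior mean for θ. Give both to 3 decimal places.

MAP = 5.300; posterior mean = 6.319

The Pareto density is strictly decreasing on [x_m, ∞), so the mode is x_m = 5.300.
Mean = α·x_m/(α−1) = 6.2·5.3/5.2 = 6.319.
The mean is pulled above the mode by the posterior's right skew.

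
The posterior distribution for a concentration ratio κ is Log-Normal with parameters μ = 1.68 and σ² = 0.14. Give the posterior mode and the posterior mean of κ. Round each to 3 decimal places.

Mode = exp(μ − σ²) = exp(1.54) = 4.665.
Mean = exp(μ + σ²/2) = exp(1.750) = 5.755.
The mean is pulled above the mode by the posterior's right skew.

posterior mode = 4.665, posterior mean = 5.755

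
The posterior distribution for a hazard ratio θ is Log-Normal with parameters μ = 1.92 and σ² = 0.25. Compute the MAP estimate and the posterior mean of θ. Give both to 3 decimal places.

Mode = exp(μ − σ²) = exp(1.67) = 5.312.
Mean = exp(μ + σ²/2) = exp(2.045) = 7.729.

MAP: 5.312. Posterior mean: 7.729.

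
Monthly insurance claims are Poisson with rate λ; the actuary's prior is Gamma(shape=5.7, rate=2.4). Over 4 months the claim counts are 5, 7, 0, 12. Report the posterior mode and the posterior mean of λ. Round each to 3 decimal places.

Σ counts = 24. Posterior: Gamma(shape = 5.7+24 = 29.7, rate = 2.4+4 = 6.4).
Mode = (α−1)/β = 28.7/6.4 = 4.484.
Mean = α/β = 29.7/6.4 = 4.641.

MAP = 4.484; posterior mean = 4.641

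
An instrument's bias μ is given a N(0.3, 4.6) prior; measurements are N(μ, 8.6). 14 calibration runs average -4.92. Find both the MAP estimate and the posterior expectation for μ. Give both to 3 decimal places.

Posterior for μ is Normal. Precision-weighted mean: (1/4.6·0.3 + 14/8.6·-4.92) / (1/4.6 + 14/8.6) = -4.305.
A Normal posterior is symmetric, so mode = mean.

μ_MAP = -4.305, E[μ|data] = -4.305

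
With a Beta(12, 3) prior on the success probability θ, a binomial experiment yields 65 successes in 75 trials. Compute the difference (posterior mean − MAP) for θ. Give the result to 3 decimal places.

-0.008

Posterior: Beta(12+65, 3+10) = Beta(77, 13).
Mode = (77−1)/(77+13−2) = 76/88 = 0.864.
Mean = 77/(77+13) = 77/90 = 0.856.
Difference = 0.856 − 0.864 = -0.008.
Left-skewed posterior ⇒ mean < mode.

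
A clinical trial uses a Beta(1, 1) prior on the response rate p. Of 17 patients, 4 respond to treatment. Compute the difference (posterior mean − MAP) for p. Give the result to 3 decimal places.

Posterior: Beta(1+4, 1+13) = Beta(5, 14).
Mode = (5−1)/(5+14−2) = 4/17 = 0.235.
Mean = 5/(5+14) = 5/19 = 0.263.
Difference = 0.263 − 0.235 = 0.028.

0.028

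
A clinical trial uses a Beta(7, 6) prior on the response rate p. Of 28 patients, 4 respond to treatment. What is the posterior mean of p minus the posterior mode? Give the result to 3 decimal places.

0.012

Posterior: Beta(7+4, 6+24) = Beta(11, 30).
Mode = (11−1)/(11+30−2) = 10/39 = 0.256.
Mean = 11/(11+30) = 11/41 = 0.268.
Difference = 0.268 − 0.256 = 0.012.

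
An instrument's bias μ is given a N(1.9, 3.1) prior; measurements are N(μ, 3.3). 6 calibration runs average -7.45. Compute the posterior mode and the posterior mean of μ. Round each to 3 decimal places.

Posterior for μ is Normal. Precision-weighted mean: (1/3.1·1.9 + 6/3.3·-7.45) / (1/3.1 + 6/3.3) = -6.041.
A Normal posterior is symmetric, so mode = mean.

MAP: -6.041. Posterior mean: -6.041.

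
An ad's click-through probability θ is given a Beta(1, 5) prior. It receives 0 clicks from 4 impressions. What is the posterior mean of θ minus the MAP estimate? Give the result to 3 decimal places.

Posterior: Beta(1+0, 5+4) = Beta(1, 9).
Since α = 1 ≤ 1 and β > 1, the Beta density is monotone decreasing on [0,1]; the mode is at 0.
Mean = 1/(1+9) = 0.100.
Difference = 0.100 − 0.000 = 0.100.
Right-skewed posterior ⇒ mode < mean.

0.100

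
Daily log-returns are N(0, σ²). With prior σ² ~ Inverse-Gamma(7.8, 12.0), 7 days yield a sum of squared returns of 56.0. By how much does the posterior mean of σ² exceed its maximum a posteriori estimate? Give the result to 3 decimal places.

Posterior: Inverse-Gamma(shape = 7.8+7/2 = 11.3, scale = 12.0+56.0/2 = 40.0).
Mode = β/(α+1) = 40.0/12.3 = 3.252.
Mean = β/(α−1) = 40.0/10.3 = 3.883.
Difference = 3.883 − 3.252 = 0.631.
The posterior is right-skewed, so the mean exceeds the mode.

0.631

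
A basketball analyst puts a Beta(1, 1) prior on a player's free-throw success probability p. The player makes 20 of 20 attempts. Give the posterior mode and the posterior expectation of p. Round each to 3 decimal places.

Posterior: Beta(1+20, 1+0) = Beta(21, 1).
Since β = 1 ≤ 1 and α > 1, the Beta density is monotone increasing on [0,1]; the mode is at 1.
Mean = 21/(21+1) = 0.955.

MAP = 1.000, posterior mean = 0.955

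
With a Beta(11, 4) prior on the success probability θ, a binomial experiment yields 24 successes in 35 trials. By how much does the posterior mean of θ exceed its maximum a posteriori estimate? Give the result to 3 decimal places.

Posterior: Beta(11+24, 4+11) = Beta(35, 15).
Mode = (35−1)/(35+15−2) = 34/48 = 0.708.
Mean = 35/(35+15) = 35/50 = 0.700.
Difference = 0.700 − 0.708 = -0.008.
Mode > mean: the posterior has a left tail.

-0.008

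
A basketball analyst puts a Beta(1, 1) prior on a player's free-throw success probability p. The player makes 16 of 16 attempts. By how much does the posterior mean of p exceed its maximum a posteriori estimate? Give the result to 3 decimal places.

-0.056

Posterior: Beta(1+16, 1+0) = Beta(17, 1).
Since β = 1 ≤ 1 and α > 1, the Beta density is monotone increasing on [0,1]; the mode is at 1.
Mean = 17/(17+1) = 0.944.
Difference = 0.944 − 1.000 = -0.056.
The posterior is left-skewed, so the mode exceeds the mean.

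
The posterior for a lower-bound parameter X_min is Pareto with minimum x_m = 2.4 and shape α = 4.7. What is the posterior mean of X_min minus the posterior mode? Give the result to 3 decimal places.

The Pareto density is strictly decreasing on [x_m, ∞), so the mode is x_m = 2.400.
Mean = α·x_m/(α−1) = 4.7·2.4/3.7 = 3.049.
Difference = 3.049 − 2.400 = 0.649.
The posterior is right-skewed, so the mean exceeds the mode.

0.649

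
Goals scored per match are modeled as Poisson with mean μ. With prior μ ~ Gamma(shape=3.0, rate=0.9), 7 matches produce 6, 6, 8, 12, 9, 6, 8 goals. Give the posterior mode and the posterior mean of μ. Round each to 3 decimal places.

posterior mode = 7.215, posterior mean = 7.342

Σ counts = 55. Posterior: Gamma(shape = 3.0+55 = 58.0, rate = 0.9+7 = 7.9).
Mode = (α−1)/β = 57.0/7.9 = 7.215.
Mean = α/β = 58.0/7.9 = 7.342.
The posterior is right-skewed, so the mean exceeds the mode.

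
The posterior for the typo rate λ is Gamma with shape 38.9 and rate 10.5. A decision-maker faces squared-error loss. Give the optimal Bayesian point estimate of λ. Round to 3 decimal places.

Mode = (α−1)/β = 37.9/10.5 = 3.610.
Mean = α/β = 38.9/10.5 = 3.705.
Squared-error loss ⇒ the optimal estimator is the posterior mean.

3.705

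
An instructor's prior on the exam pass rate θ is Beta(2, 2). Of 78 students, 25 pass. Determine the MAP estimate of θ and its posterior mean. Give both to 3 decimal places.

Posterior: Beta(2+25, 2+53) = Beta(27, 55).
Mode = (27−1)/(27+55−2) = 26/80 = 0.325.
Mean = 27/(27+55) = 27/82 = 0.329.
Mean > mode: the posterior has a right tail.

MAP: 0.325. Posterior mean: 0.329.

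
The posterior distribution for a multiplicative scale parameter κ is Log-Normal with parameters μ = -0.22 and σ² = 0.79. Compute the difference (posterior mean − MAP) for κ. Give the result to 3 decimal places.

0.827

Mode = exp(μ − σ²) = exp(-1.01) = 0.364.
Mean = exp(μ + σ²/2) = exp(0.175) = 1.191.
Difference = 1.191 − 0.364 = 0.827.
Right-skewed posterior ⇒ mode < mean.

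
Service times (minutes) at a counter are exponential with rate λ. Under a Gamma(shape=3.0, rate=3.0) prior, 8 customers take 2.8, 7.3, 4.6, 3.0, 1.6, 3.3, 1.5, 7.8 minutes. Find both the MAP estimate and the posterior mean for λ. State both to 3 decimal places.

λ_MAP = 0.287, E[λ|data] = 0.315

Σ times = 31.9. Posterior: Gamma(shape = 3.0+8 = 11.0, rate = 3.0+31.9 = 34.9).
Mode = (α−1)/β = 10.0/34.9 = 0.287.
Mean = α/β = 11.0/34.9 = 0.315.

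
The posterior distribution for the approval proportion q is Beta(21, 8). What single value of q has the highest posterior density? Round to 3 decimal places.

0.741

Mode = (21−1)/(21+8−2) = 20/27 = 0.741.
Mean = 21/(21+8) = 21/29 = 0.724.
This is the posterior mode — the MAP estimate.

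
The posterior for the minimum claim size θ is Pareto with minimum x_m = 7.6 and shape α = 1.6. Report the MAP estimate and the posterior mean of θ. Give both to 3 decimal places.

The Pareto density is strictly decreasing on [x_m, ∞), so the mode is x_m = 7.600.
Mean = α·x_m/(α−1) = 1.6·7.6/0.6 = 20.267.

MAP = 7.600; posterior mean = 20.267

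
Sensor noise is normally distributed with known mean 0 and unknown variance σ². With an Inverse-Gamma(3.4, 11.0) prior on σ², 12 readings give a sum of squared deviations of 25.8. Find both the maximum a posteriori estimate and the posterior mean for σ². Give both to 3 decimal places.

maximum a posteriori estimate = 2.298, posterior mean = 2.845

Posterior: Inverse-Gamma(shape = 3.4+12/2 = 9.4, scale = 11.0+25.8/2 = 23.9).
Mode = β/(α+1) = 23.9/10.4 = 2.298.
Mean = β/(α−1) = 23.9/8.4 = 2.845.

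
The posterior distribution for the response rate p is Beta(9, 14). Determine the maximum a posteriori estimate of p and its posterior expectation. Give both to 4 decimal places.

MAP = 0.3810, posterior mean = 0.3913

Mode = (9−1)/(9+14−2) = 8/21 = 0.3810.
Mean = 9/(9+14) = 9/23 = 0.3913.
Mean > mode: the posterior has a right tail.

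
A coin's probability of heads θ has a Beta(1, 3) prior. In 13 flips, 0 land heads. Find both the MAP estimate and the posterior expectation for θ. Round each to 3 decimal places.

Posterior: Beta(1+0, 3+13) = Beta(1, 16).
Since α = 1 ≤ 1 and β > 1, the Beta density is monotone decreasing on [0,1]; the mode is at 0.
Mean = 1/(1+16) = 0.059.
Mean > mode: the posterior has a right tail.

MAP = 0.000; posterior mean = 0.059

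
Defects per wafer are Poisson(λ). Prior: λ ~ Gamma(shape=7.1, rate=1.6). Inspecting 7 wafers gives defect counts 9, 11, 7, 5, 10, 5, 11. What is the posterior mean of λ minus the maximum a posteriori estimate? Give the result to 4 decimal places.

Σ counts = 58. Posterior: Gamma(shape = 7.1+58 = 65.1, rate = 1.6+7 = 8.6).
Mode = (α−1)/β = 64.1/8.6 = 7.4535.
Mean = α/β = 65.1/8.6 = 7.5698.
Difference = 7.5698 − 7.4535 = 0.1163.

0.1163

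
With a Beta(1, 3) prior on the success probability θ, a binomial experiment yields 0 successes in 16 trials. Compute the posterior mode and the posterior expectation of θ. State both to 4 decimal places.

Posterior: Beta(1+0, 3+16) = Beta(1, 19).
Since α = 1 ≤ 1 and β > 1, the Beta density is monotone decreasing on [0,1]; the mode is at 0.
Mean = 1/(1+19) = 0.0500.

MAP: 0.0000. Posterior mean: 0.0500.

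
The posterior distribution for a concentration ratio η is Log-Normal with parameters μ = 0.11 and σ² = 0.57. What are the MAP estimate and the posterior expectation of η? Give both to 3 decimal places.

MAP estimate = 0.631, posterior expectation = 1.484

Mode = exp(μ − σ²) = exp(-0.46) = 0.631.
Mean = exp(μ + σ²/2) = exp(0.395) = 1.484.
The posterior is right-skewed, so the mean exceeds the mode.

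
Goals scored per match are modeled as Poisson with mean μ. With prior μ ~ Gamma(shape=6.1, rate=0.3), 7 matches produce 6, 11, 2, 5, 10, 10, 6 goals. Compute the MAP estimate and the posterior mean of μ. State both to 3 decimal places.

Σ counts = 50. Posterior: Gamma(shape = 6.1+50 = 56.1, rate = 0.3+7 = 7.3).
Mode = (α−1)/β = 55.1/7.3 = 7.548.
Mean = α/β = 56.1/7.3 = 7.685.
The mean is pulled above the mode by the posterior's right skew.

MAP = 7.548, posterior mean = 7.685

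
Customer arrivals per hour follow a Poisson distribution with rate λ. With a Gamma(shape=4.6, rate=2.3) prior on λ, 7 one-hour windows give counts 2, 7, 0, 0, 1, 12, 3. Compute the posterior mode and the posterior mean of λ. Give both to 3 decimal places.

Σ counts = 25. Posterior: Gamma(shape = 4.6+25 = 29.6, rate = 2.3+7 = 9.3).
Mode = (α−1)/β = 28.6/9.3 = 3.075.
Mean = α/β = 29.6/9.3 = 3.183.
The mean is pulled above the mode by the posterior's right skew.

MAP = 3.075, posterior mean = 3.183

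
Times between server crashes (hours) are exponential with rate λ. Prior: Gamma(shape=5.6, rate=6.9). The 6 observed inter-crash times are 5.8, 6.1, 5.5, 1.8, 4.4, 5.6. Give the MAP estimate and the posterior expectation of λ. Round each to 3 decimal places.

MAP estimate = 0.294, posterior expectation = 0.321

Σ times = 29.2. Posterior: Gamma(shape = 5.6+6 = 11.6, rate = 6.9+29.2 = 36.1).
Mode = (α−1)/β = 10.6/36.1 = 0.294.
Mean = α/β = 11.6/36.1 = 0.321.
The mean is pulled above the mode by the posterior's right skew.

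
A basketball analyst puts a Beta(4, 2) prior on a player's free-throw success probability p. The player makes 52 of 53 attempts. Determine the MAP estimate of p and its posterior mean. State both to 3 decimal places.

Posterior: Beta(4+52, 2+1) = Beta(56, 3).
Mode = (56−1)/(56+3−2) = 55/57 = 0.965.
Mean = 56/(56+3) = 56/59 = 0.949.
Left-skewed posterior ⇒ mean < mode.

MAP = 0.965; posterior mean = 0.949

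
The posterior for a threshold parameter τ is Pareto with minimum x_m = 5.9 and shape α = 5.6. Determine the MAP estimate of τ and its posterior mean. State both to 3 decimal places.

τ_MAP = 5.900, E[τ|data] = 7.183

The Pareto density is strictly decreasing on [x_m, ∞), so the mode is x_m = 5.900.
Mean = α·x_m/(α−1) = 5.6·5.9/4.6 = 7.183.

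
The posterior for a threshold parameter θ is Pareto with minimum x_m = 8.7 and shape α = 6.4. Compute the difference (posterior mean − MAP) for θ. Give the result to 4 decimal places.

1.6111

The Pareto density is strictly decreasing on [x_m, ∞), so the mode is x_m = 8.7000.
Mean = α·x_m/(α−1) = 6.4·8.7/5.4 = 10.3111.
Difference = 10.3111 − 8.7000 = 1.6111.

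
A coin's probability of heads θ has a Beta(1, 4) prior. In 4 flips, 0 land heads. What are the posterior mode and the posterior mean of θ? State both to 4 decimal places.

MAP: 0.0000. Posterior mean: 0.1111.

Posterior: Beta(1+0, 4+4) = Beta(1, 8).
Since α = 1 ≤ 1 and β > 1, the Beta density is monotone decreasing on [0,1]; the mode is at 0.
Mean = 1/(1+8) = 0.1111.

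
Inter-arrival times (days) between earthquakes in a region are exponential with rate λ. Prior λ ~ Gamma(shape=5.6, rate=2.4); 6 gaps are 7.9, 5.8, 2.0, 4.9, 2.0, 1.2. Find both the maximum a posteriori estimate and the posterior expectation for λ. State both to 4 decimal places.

Σ times = 23.8. Posterior: Gamma(shape = 5.6+6 = 11.6, rate = 2.4+23.8 = 26.2).
Mode = (α−1)/β = 10.6/26.2 = 0.4046.
Mean = α/β = 11.6/26.2 = 0.4427.
The mean is pulled above the mode by the posterior's right skew.

MAP = 0.4046; posterior mean = 0.4427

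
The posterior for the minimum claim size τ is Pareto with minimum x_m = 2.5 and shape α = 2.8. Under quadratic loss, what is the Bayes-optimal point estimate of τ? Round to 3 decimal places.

3.889

The Pareto density is strictly decreasing on [x_m, ∞), so the mode is x_m = 2.500.
Mean = α·x_m/(α−1) = 2.8·2.5/1.8 = 3.889.
Quadratic loss ⇒ the optimal estimator is the posterior mean.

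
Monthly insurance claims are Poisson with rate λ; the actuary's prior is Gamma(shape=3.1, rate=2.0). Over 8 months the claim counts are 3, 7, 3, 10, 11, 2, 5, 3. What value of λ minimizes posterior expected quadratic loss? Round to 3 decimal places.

4.710

Σ counts = 44. Posterior: Gamma(shape = 3.1+44 = 47.1, rate = 2.0+8 = 10.0).
Mode = (α−1)/β = 46.1/10.0 = 4.610.
Mean = α/β = 47.1/10.0 = 4.710.
Quadratic loss ⇒ the optimal estimator is the posterior mean.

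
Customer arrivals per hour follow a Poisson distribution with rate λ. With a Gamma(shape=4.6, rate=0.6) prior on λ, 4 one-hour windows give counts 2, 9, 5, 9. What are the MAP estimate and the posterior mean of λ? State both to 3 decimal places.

MAP estimate = 6.217, posterior mean = 6.435

Σ counts = 25. Posterior: Gamma(shape = 4.6+25 = 29.6, rate = 0.6+4 = 4.6).
Mode = (α−1)/β = 28.6/4.6 = 6.217.
Mean = α/β = 29.6/4.6 = 6.435.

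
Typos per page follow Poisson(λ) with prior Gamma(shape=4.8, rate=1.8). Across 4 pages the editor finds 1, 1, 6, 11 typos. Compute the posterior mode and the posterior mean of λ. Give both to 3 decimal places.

MAP: 3.931. Posterior mean: 4.103.

Σ counts = 19. Posterior: Gamma(shape = 4.8+19 = 23.8, rate = 1.8+4 = 5.8).
Mode = (α−1)/β = 22.8/5.8 = 3.931.
Mean = α/β = 23.8/5.8 = 4.103.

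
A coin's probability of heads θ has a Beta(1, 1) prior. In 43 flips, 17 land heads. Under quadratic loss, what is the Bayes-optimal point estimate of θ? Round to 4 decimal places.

Posterior: Beta(1+17, 1+26) = Beta(18, 27).
Mode = (18−1)/(18+27−2) = 17/43 = 0.3953.
Mean = 18/(18+27) = 18/45 = 0.4000.
Quadratic loss ⇒ the optimal estimator is the posterior mean.

0.4000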